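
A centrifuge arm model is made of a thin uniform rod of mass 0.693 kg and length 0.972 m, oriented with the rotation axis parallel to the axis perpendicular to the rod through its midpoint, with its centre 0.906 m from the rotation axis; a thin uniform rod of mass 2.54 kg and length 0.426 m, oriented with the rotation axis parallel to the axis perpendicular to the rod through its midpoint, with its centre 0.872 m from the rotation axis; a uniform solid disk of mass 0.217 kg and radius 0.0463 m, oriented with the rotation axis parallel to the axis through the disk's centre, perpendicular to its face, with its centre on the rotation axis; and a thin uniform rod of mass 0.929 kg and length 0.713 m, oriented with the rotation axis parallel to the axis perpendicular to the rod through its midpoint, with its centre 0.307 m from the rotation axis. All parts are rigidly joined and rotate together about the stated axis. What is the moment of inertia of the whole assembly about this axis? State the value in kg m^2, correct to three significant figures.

Thin rod: I_cm = (1/12)ML² = (1/12)(0.693)(0.972)² = 0.054561 kg m^2; centre at d = 0.906 m, so I = I_cm + Md² gives I = 0.054561 + (0.693)(0.906)² = 0.6234 kg m^2.
Thin rod: I_cm = (1/12)ML² = (1/12)(2.54)(0.426)² = 0.038412 kg m^2; centre at d = 0.872 m, so I = I_cm + Md² gives I = 0.038412 + (2.54)(0.872)² = 1.9698 kg m^2.
Solid disk: I_cm = (1/2)MR² = (1/2)(0.217)(0.0463)² = 0.00023259 kg m^2; axis through the centre, so I = 0.00023259 kg m^2.
Thin rod: I_cm = (1/12)ML² = (1/12)(0.929)(0.713)² = 0.039356 kg m^2; centre at d = 0.307 m, so I = I_cm + Md² gives I = 0.039356 + (0.929)(0.307)² = 0.12691 kg m^2.
Total I = 0.6234 + 1.9698 + 0.00023259 + 0.12691 = 2.7203 kg m^2.

2.72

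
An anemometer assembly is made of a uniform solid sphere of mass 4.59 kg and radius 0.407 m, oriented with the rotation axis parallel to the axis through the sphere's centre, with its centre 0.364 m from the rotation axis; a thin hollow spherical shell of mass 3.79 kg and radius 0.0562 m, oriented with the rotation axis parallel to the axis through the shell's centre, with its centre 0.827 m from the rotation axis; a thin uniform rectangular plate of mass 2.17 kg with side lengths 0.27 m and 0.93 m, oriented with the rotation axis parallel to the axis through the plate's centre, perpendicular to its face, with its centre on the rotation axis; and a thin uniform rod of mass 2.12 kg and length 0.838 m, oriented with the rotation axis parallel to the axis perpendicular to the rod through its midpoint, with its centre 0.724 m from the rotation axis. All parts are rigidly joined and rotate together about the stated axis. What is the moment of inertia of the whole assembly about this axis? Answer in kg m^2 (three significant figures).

4.92

Solid sphere: I_cm = (2/5)MR² = (2/5)(4.59)(0.407)² = 0.30413 kg m^2; centre at d = 0.364 m, so I = I_cm + Md² gives I = 0.30413 + (4.59)(0.364)² = 0.91229 kg m^2.
Spherical shell: I_cm = (2/3)MR² = (2/3)(3.79)(0.0562)² = 0.0079803 kg m^2; centre at d = 0.827 m, so I = I_cm + Md² gives I = 0.0079803 + (3.79)(0.827)² = 2.6001 kg m^2.
Rectangular plate: I_cm = (1/12)M(a²+b²) = (1/12)(2.17)[(0.27)² + (0.93)²] = 0.16959 kg m^2; axis through the centre, so I = 0.16959 kg m^2.
Thin rod: I_cm = (1/12)ML² = (1/12)(2.12)(0.838)² = 0.12406 kg m^2; centre at d = 0.724 m, so I = I_cm + Md² gives I = 0.12406 + (2.12)(0.724)² = 1.2353 kg m^2.
Total I = 0.91229 + 2.6001 + 0.16959 + 1.2353 = 4.9173 kg m^2.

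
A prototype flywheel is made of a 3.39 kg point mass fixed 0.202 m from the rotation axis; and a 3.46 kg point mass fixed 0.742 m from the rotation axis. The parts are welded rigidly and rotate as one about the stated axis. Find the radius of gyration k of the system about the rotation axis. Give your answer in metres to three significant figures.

0.546

Point mass: I_cm = 0; centre at d = 0.202 m, so the parallel axis theorem gives I = 0 + (3.39)(0.202)² = 0.13833 kg·m².
Point mass: I_cm = 0; centre at d = 0.742 m, so the parallel axis theorem gives I = 0 + (3.46)(0.742)² = 1.905 kg·m².
Total I = 2.0433 kg·m²; total mass M = 6.85 kg.
k = √(I/M) = √(2.0433/6.85) = 0.54616 m.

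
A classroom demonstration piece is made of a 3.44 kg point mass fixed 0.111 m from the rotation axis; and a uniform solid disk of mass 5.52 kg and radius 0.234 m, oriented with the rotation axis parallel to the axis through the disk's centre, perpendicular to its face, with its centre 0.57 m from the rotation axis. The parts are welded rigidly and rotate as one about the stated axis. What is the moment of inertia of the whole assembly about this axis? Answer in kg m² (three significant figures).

Point mass: I_cm = 0; centre at d = 0.111 m, so the parallel axis theorem gives I = 0 + (3.44)(0.111)² = 0.042384 kg m².
Solid disk: I_cm = (1/2)MR² = (1/2)(5.52)(0.234)² = 0.15113 kg m²; centre at d = 0.57 m, so the parallel axis theorem gives I = 0.15113 + (5.52)(0.57)² = 1.9446 kg m².
Total I = 0.042384 + 1.9446 = 1.987 kg m².

1.99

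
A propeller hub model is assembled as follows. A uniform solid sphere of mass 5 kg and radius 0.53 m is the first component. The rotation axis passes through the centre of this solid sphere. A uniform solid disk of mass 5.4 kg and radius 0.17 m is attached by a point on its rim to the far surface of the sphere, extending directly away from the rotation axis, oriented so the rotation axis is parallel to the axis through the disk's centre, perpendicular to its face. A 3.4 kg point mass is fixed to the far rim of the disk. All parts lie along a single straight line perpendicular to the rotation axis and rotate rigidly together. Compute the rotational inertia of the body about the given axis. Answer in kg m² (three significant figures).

Solid sphere: I_cm = (2/5)MR² = (2/5)(5)(0.53)² = 0.5618 kg m²; axis through the centre, so I = 0.5618 kg m².
Solid disk: I_cm = (1/2)MR² = (1/2)(5.4)(0.17)² = 0.07803 kg m²; centre at d = 0.53 + 0.17 = 0.7 m, so I = I_cm + Md² gives I = 0.07803 + (5.4)(0.7)² = 2.724 kg m².
Point mass: I_cm = 0; centre at d = 0.53 + 0.17 + 0.17 = 0.87 m, so I = I_cm + Md² gives I = 0 + (3.4)(0.87)² = 2.5735 kg m².
Total I = 0.5618 + 2.724 + 2.5735 = 5.8593 kg m².

5.86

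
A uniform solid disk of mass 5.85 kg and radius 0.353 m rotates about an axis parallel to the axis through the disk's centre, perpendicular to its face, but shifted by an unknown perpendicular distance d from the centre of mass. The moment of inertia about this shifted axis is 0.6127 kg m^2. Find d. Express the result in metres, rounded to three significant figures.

About the centre-of-mass axis, I_cm = (1/2)MR² = (1/2)(5.85)(0.353)² = 0.36448 kg m^2.
Parallel axis theorem: I = I_cm + Md², so Md² = 0.6127 − 0.36448 = 0.24822 kg m^2.
d = √(0.24822 / 5.85) = 0.20599 m.

0.206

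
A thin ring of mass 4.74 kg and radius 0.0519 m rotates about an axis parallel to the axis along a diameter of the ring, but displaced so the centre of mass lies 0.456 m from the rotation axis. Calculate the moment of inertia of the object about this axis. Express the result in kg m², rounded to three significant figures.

I_cm = (1/2)MR² = (1/2)(4.74)(0.0519)² = 0.0063839 kg m²; centre at d = 0.456 m, so I = I_cm + Md² gives I = 0.0063839 + (4.74)(0.456)² = 0.992 kg m².

0.992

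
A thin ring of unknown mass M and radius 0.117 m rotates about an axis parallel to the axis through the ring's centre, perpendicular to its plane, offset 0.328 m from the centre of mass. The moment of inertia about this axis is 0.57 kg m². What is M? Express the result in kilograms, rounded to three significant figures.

I = I_cm + Md² = MR² + Md² = M·[1·(0.117)² + (0.328)²] = M·0.12127.
So M = 0.57 / 0.12127 = 4.7001 kg.

4.70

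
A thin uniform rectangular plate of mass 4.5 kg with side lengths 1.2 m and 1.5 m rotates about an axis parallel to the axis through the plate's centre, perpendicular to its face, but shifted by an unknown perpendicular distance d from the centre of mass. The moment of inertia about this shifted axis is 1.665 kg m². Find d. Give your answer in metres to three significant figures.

0.250

About the centre-of-mass axis, I_cm = (1/12)M(a²+b²) = (1/12)(4.5)[(1.2)² + (1.5)²] = 1.3838 kg m².
Parallel axis theorem: I = I_cm + Md², so Md² = 1.665 − 1.3838 = 0.28125 kg m².
d = √(0.28125 / 4.5) = 0.25 m.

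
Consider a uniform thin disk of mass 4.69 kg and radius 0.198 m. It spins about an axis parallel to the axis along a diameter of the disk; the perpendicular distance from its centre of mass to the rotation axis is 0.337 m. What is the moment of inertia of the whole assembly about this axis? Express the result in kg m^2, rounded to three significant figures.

0.579

I_cm = (1/4)MR² = (1/4)(4.69)(0.198)² = 0.045967 kg m^2; centre at d = 0.337 m, so I = I_cm + Md² gives I = 0.045967 + (4.69)(0.337)² = 0.57861 kg m^2.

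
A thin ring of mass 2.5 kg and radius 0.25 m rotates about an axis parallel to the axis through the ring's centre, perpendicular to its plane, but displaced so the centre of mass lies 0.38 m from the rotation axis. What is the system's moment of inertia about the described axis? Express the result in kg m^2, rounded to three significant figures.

I_cm = MR² = (2.5)(0.25)² = 0.15625 kg m^2; centre at d = 0.38 m, so the parallel axis theorem gives I = 0.15625 + (2.5)(0.38)² = 0.51725 kg m^2.

0.517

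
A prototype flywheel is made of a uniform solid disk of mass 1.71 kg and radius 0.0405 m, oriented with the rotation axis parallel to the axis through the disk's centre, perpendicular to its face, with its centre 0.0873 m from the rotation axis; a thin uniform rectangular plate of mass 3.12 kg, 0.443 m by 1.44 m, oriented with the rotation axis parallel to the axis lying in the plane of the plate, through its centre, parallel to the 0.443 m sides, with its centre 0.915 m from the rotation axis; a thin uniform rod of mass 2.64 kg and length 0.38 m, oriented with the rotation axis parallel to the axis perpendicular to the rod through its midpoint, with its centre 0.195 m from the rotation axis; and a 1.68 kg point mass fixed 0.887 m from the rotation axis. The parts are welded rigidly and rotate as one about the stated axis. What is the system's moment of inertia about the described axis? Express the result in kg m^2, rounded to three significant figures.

Solid disk: I_cm = (1/2)MR² = (1/2)(1.71)(0.0405)² = 0.0014024 kg m^2; centre at d = 0.0873 m, so the parallel axis theorem gives I = 0.0014024 + (1.71)(0.0873)² = 0.014435 kg m^2.
Rectangular plate: I_cm = (1/12)Mb² = (1/12)(3.12)(1.44)² = 0.53914 kg m^2; centre at d = 0.915 m, so the parallel axis theorem gives I = 0.53914 + (3.12)(0.915)² = 3.1513 kg m^2.
Thin rod: I_cm = (1/12)ML² = (1/12)(2.64)(0.38)² = 0.031768 kg m^2; centre at d = 0.195 m, so the parallel axis theorem gives I = 0.031768 + (2.64)(0.195)² = 0.13215 kg m^2.
Point mass: I_cm = 0; centre at d = 0.887 m, so the parallel axis theorem gives I = 0 + (1.68)(0.887)² = 1.3218 kg m^2.
Total I = 0.014435 + 3.1513 + 0.13215 + 1.3218 = 4.6196 kg m^2.

4.62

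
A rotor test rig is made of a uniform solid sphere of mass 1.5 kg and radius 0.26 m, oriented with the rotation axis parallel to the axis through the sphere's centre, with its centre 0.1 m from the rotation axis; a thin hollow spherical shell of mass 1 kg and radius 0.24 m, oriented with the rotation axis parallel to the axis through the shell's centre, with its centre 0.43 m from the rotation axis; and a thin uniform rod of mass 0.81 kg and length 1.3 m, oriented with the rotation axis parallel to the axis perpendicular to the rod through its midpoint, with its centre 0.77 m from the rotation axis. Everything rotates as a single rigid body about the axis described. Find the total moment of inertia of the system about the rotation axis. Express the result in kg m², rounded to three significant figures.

0.873

Solid sphere: I_cm = (2/5)MR² = (2/5)(1.5)(0.26)² = 0.04056 kg m²; centre at d = 0.1 m, so the parallel axis theorem gives I = 0.04056 + (1.5)(0.1)² = 0.05556 kg m².
Spherical shell: I_cm = (2/3)MR² = (2/3)(1)(0.24)² = 0.0384 kg m²; centre at d = 0.43 m, so the parallel axis theorem gives I = 0.0384 + (1)(0.43)² = 0.2233 kg m².
Thin rod: I_cm = (1/12)ML² = (1/12)(0.81)(1.3)² = 0.11408 kg m²; centre at d = 0.77 m, so the parallel axis theorem gives I = 0.11408 + (0.81)(0.77)² = 0.59432 kg m².
Total I = 0.05556 + 0.2233 + 0.59432 = 0.87318 kg m².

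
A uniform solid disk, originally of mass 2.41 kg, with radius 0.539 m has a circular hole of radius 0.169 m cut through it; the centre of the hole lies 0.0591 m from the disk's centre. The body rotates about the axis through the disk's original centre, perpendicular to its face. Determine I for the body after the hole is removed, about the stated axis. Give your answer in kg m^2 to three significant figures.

0.346

Unpierced body about its centre: I₀ = (1/2)MR² = (1/2)(2.41)(0.539)² = 0.35008 kg m^2.
The removed disk has mass m = M·(r/R)² = (2.41)(0.169/0.539)² = 0.23693 kg (same uniform areal density).
Its moment of inertia about the rotation axis (parallel-axis theorem): I_hole = (1/2)mr² + md² = (1/2)(0.23693)(0.169)² + (0.23693)(0.0591)² = 0.004211 kg m^2.
Treating the hole as negative mass, I = I₀ − I_hole = 0.35008 − 0.004211 = 0.34587 kg m^2.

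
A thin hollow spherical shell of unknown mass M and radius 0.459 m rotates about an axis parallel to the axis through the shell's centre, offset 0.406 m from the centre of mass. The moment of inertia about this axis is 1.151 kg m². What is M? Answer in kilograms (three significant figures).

I = I_cm + Md² = (2/3)MR² + Md² = M·[0.666667·(0.459)² + (0.406)²] = M·0.30529.
So M = 1.151 / 0.30529 = 3.7702 kg.

3.77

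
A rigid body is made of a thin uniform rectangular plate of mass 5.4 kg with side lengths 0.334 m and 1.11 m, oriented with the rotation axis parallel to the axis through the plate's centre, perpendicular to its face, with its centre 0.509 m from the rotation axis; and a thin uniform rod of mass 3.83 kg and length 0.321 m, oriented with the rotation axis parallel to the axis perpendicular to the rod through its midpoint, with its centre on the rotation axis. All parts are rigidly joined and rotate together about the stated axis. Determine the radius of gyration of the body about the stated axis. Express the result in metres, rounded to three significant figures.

0.470

Rectangular plate: I_cm = (1/12)M(a²+b²) = (1/12)(5.4)[(0.334)² + (1.11)²] = 0.60465 kg m^2; centre at d = 0.509 m, so the parallel axis theorem gives I = 0.60465 + (5.4)(0.509)² = 2.0037 kg m^2.
Thin rod: I_cm = (1/12)ML² = (1/12)(3.83)(0.321)² = 0.032887 kg m^2; axis through the centre, so I = 0.032887 kg m^2.
Total I = 2.0366 kg m^2; total mass M = 9.23 kg.
k = √(I/M) = √(2.0366/9.23) = 0.46973 m.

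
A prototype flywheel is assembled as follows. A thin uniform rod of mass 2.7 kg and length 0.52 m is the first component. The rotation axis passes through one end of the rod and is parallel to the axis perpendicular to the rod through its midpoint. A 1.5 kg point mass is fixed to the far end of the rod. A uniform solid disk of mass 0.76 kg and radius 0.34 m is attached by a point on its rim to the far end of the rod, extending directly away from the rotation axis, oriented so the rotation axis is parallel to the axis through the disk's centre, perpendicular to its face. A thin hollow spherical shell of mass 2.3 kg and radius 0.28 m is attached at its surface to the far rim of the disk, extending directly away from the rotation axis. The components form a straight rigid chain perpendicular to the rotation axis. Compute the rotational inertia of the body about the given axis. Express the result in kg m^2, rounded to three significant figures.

6.41

Thin rod: I_cm = (1/12)ML² = (1/12)(2.7)(0.52)² = 0.06084 kg m^2; centre at d = 0.26 m, so the parallel axis theorem gives I = 0.06084 + (2.7)(0.26)² = 0.24336 kg m^2.
Point mass: I_cm = 0; centre at d = 0.26 + 0.26 = 0.52 m, so the parallel axis theorem gives I = 0 + (1.5)(0.52)² = 0.4056 kg m^2.
Solid disk: I_cm = (1/2)MR² = (1/2)(0.76)(0.34)² = 0.043928 kg m^2; centre at d = 0.26 + 0.26 + 0.34 = 0.86 m, so the parallel axis theorem gives I = 0.043928 + (0.76)(0.86)² = 0.60602 kg m^2.
Spherical shell: I_cm = (2/3)MR² = (2/3)(2.3)(0.28)² = 0.12021 kg m^2; centre at d = 0.26 + 0.26 + 0.34 + 0.34 + 0.28 = 1.48 m, so the parallel axis theorem gives I = 0.12021 + (2.3)(1.48)² = 5.1581 kg m^2.
Total I = 0.24336 + 0.4056 + 0.60602 + 5.1581 = 6.4131 kg m^2.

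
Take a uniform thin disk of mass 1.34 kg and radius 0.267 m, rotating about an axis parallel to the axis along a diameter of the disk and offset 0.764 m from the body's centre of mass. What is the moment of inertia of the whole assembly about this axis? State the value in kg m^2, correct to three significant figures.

I_cm = (1/4)MR² = (1/4)(1.34)(0.267)² = 0.023882 kg m^2; centre at d = 0.764 m, so I = I_cm + Md² gives I = 0.023882 + (1.34)(0.764)² = 0.80603 kg m^2.

0.806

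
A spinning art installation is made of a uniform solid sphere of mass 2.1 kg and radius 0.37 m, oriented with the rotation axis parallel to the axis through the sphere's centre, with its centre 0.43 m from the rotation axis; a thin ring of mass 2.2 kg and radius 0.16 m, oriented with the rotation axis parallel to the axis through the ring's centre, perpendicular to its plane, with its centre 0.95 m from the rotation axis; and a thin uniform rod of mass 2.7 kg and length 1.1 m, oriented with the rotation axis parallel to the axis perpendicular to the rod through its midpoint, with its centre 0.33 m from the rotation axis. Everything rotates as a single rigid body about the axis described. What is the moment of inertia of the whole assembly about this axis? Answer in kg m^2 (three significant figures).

3.11

Solid sphere: I_cm = (2/5)MR² = (2/5)(2.1)(0.37)² = 0.115 kg m^2; centre at d = 0.43 m, so I = I_cm + Md² gives I = 0.115 + (2.1)(0.43)² = 0.50329 kg m^2.
Thin ring: I_cm = MR² = (2.2)(0.16)² = 0.05632 kg m^2; centre at d = 0.95 m, so I = I_cm + Md² gives I = 0.05632 + (2.2)(0.95)² = 2.0418 kg m^2.
Thin rod: I_cm = (1/12)ML² = (1/12)(2.7)(1.1)² = 0.27225 kg m^2; centre at d = 0.33 m, so I = I_cm + Md² gives I = 0.27225 + (2.7)(0.33)² = 0.56628 kg m^2.
Total I = 0.50329 + 2.0418 + 0.56628 = 3.1114 kg m^2.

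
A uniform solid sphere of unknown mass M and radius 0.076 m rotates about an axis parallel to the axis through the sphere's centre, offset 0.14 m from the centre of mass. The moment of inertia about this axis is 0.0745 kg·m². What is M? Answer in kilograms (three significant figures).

I = I_cm + Md² = (2/5)MR² + Md² = M·[0.4·(0.076)² + (0.14)²] = M·0.02191.
So M = 0.0745 / 0.02191 = 3.4002 kg.

3.40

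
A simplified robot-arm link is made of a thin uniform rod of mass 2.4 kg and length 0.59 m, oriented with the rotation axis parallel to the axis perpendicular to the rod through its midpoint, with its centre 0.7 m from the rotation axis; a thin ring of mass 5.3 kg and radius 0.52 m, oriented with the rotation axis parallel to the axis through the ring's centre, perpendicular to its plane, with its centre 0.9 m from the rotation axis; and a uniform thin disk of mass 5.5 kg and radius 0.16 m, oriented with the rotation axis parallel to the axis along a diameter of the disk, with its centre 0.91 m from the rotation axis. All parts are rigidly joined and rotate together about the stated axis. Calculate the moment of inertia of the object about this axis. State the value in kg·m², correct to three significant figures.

Thin rod: I_cm = (1/12)ML² = (1/12)(2.4)(0.59)² = 0.06962 kg·m²; centre at d = 0.7 m, so I = I_cm + Md² gives I = 0.06962 + (2.4)(0.7)² = 1.2456 kg·m².
Thin ring: I_cm = MR² = (5.3)(0.52)² = 1.4331 kg·m²; centre at d = 0.9 m, so I = I_cm + Md² gives I = 1.4331 + (5.3)(0.9)² = 5.7261 kg·m².
Thin disk: I_cm = (1/4)MR² = (1/4)(5.5)(0.16)² = 0.0352 kg·m²; centre at d = 0.91 m, so I = I_cm + Md² gives I = 0.0352 + (5.5)(0.91)² = 4.5898 kg·m².
Total I = 1.2456 + 5.7261 + 4.5898 = 11.561 kg·m².

11.6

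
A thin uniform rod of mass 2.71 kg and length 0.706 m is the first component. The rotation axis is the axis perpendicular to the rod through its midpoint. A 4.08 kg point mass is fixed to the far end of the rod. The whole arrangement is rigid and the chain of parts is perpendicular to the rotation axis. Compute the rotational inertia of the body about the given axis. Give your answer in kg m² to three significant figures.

Thin rod: I_cm = (1/12)ML² = (1/12)(2.71)(0.706)² = 0.11256 kg m²; axis through the centre, so I = 0.11256 kg m².
Point mass: I_cm = 0; centre at d = 0.353 m, so I = I_cm + Md² gives I = 0 + (4.08)(0.353)² = 0.5084 kg m².
Total I = 0.11256 + 0.5084 = 0.62097 kg m².

0.621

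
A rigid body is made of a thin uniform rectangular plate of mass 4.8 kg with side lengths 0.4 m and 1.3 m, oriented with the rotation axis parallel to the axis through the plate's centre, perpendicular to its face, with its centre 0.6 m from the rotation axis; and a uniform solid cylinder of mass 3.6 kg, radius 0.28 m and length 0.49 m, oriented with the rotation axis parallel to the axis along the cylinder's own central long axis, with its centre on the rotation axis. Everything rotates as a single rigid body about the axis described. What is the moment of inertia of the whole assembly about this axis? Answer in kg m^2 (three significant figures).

Rectangular plate: I_cm = (1/12)M(a²+b²) = (1/12)(4.8)[(0.4)² + (1.3)²] = 0.74 kg m^2; centre at d = 0.6 m, so the parallel axis theorem gives I = 0.74 + (4.8)(0.6)² = 2.468 kg m^2.
Solid cylinder: I_cm = (1/2)MR² = (1/2)(3.6)(0.28)² = 0.14112 kg m^2; axis through the centre, so I = 0.14112 kg m^2.
Total I = 2.468 + 0.14112 = 2.6091 kg m^2.

2.61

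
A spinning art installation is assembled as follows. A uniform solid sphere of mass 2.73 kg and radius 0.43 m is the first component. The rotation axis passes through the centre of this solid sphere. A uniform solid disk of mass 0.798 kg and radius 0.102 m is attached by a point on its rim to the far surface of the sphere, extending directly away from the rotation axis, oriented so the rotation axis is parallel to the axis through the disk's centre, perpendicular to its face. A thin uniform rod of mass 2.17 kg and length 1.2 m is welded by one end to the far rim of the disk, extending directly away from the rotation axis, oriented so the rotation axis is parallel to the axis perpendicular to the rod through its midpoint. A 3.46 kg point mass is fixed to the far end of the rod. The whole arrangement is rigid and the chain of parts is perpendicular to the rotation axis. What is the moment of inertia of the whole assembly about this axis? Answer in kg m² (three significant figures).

15.6

Solid sphere: I_cm = (2/5)MR² = (2/5)(2.73)(0.43)² = 0.20191 kg m²; axis through the centre, so I = 0.20191 kg m².
Solid disk: I_cm = (1/2)MR² = (1/2)(0.798)(0.102)² = 0.0041512 kg m²; centre at d = 0.43 + 0.102 = 0.532 m, so the parallel axis theorem gives I = 0.0041512 + (0.798)(0.532)² = 0.23 kg m².
Thin rod: I_cm = (1/12)ML² = (1/12)(2.17)(1.2)² = 0.2604 kg m²; centre at d = 0.43 + 0.102 + 0.102 + 0.6 = 1.234 m, so the parallel axis theorem gives I = 0.2604 + (2.17)(1.234)² = 3.5648 kg m².
Point mass: I_cm = 0; centre at d = 0.43 + 0.102 + 0.102 + 0.6 + 0.6 = 1.834 m, so the parallel axis theorem gives I = 0 + (3.46)(1.834)² = 11.638 kg m².
Total I = 0.20191 + 0.23 + 3.5648 + 11.638 = 15.635 kg m².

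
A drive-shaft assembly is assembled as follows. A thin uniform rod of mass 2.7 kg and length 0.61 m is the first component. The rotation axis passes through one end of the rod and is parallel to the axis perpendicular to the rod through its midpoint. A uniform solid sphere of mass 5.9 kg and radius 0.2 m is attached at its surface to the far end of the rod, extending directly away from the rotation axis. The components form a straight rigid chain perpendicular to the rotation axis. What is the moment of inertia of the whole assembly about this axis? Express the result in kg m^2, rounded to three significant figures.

4.30

Thin rod: I_cm = (1/12)ML² = (1/12)(2.7)(0.61)² = 0.083723 kg m^2; centre at d = 0.305 m, so I = I_cm + Md² gives I = 0.083723 + (2.7)(0.305)² = 0.33489 kg m^2.
Solid sphere: I_cm = (2/5)MR² = (2/5)(5.9)(0.2)² = 0.0944 kg m^2; centre at d = 0.305 + 0.305 + 0.2 = 0.81 m, so I = I_cm + Md² gives I = 0.0944 + (5.9)(0.81)² = 3.9654 kg m^2.
Total I = 0.33489 + 3.9654 = 4.3003 kg m^2.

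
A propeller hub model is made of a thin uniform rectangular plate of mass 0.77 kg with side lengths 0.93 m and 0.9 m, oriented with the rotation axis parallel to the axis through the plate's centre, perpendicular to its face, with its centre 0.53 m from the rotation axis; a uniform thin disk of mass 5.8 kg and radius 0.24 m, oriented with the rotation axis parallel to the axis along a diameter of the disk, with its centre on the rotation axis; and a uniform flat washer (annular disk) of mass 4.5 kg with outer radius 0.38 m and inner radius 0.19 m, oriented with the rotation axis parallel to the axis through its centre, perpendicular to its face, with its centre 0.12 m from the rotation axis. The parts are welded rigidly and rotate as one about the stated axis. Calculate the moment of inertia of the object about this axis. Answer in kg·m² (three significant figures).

Rectangular plate: I_cm = (1/12)M(a²+b²) = (1/12)(0.77)[(0.93)² + (0.9)²] = 0.10747 kg·m²; centre at d = 0.53 m, so the parallel axis theorem gives I = 0.10747 + (0.77)(0.53)² = 0.32377 kg·m².
Thin disk: I_cm = (1/4)MR² = (1/4)(5.8)(0.24)² = 0.08352 kg·m²; axis through the centre, so I = 0.08352 kg·m².
Annular disk: I_cm = (1/2)M(R²+r²) = (1/2)(4.5)[(0.38)² + (0.19)²] = 0.40612 kg·m²; centre at d = 0.12 m, so the parallel axis theorem gives I = 0.40612 + (4.5)(0.12)² = 0.47092 kg·m².
Total I = 0.32377 + 0.08352 + 0.47092 = 0.87821 kg·m².

0.878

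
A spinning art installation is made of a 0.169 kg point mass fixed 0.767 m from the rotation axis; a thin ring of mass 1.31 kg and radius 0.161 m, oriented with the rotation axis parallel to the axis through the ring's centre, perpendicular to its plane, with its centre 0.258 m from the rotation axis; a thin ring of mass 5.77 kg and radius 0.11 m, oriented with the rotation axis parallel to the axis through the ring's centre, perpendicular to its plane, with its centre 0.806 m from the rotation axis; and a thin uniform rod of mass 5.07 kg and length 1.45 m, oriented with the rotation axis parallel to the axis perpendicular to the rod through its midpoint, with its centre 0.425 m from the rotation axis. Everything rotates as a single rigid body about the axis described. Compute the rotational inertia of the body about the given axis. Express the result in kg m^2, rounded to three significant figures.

Point mass: I_cm = 0; centre at d = 0.767 m, so I = I_cm + Md² gives I = 0 + (0.169)(0.767)² = 0.099421 kg m^2.
Thin ring: I_cm = MR² = (1.31)(0.161)² = 0.033957 kg m^2; centre at d = 0.258 m, so I = I_cm + Md² gives I = 0.033957 + (1.31)(0.258)² = 0.12116 kg m^2.
Thin ring: I_cm = MR² = (5.77)(0.11)² = 0.069817 kg m^2; centre at d = 0.806 m, so I = I_cm + Md² gives I = 0.069817 + (5.77)(0.806)² = 3.8182 kg m^2.
Thin rod: I_cm = (1/12)ML² = (1/12)(5.07)(1.45)² = 0.88831 kg m^2; centre at d = 0.425 m, so I = I_cm + Md² gives I = 0.88831 + (5.07)(0.425)² = 1.8041 kg m^2.
Total I = 0.099421 + 0.12116 + 3.8182 + 1.8041 = 5.8429 kg m^2.

5.84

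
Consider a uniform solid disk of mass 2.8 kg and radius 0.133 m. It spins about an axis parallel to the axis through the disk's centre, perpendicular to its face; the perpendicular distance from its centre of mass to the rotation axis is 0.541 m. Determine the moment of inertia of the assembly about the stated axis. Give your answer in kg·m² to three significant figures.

I_cm = (1/2)MR² = (1/2)(2.8)(0.133)² = 0.024765 kg·m²; centre at d = 0.541 m, so I = I_cm + Md² gives I = 0.024765 + (2.8)(0.541)² = 0.84427 kg·m².

0.844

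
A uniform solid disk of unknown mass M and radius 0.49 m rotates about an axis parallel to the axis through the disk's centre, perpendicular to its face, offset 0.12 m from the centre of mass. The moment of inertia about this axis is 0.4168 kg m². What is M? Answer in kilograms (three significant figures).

I = I_cm + Md² = (1/2)MR² + Md² = M·[0.5·(0.49)² + (0.12)²] = M·0.13445.
So M = 0.4168 / 0.13445 = 3.1 kg.

3.10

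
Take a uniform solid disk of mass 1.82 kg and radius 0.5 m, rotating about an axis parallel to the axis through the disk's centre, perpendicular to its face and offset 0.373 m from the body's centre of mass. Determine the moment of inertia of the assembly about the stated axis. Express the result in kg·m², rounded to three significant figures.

I_cm = (1/2)MR² = (1/2)(1.82)(0.5)² = 0.2275 kg·m²; centre at d = 0.373 m, so the parallel axis theorem gives I = 0.2275 + (1.82)(0.373)² = 0.48071 kg·m².

0.481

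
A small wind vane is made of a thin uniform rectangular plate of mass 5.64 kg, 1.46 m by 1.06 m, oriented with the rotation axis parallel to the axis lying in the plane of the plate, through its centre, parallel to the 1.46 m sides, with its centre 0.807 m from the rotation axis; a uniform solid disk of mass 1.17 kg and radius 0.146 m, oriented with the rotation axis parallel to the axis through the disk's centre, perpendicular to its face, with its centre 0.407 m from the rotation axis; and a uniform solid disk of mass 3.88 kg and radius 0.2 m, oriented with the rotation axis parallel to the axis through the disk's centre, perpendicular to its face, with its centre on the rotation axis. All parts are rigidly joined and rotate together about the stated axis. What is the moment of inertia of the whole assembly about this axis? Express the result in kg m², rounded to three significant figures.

4.49

Rectangular plate: I_cm = (1/12)Mb² = (1/12)(5.64)(1.06)² = 0.52809 kg m²; centre at d = 0.807 m, so the parallel axis theorem gives I = 0.52809 + (5.64)(0.807)² = 4.2011 kg m².
Solid disk: I_cm = (1/2)MR² = (1/2)(1.17)(0.146)² = 0.01247 kg m²; centre at d = 0.407 m, so the parallel axis theorem gives I = 0.01247 + (1.17)(0.407)² = 0.20628 kg m².
Solid disk: I_cm = (1/2)MR² = (1/2)(3.88)(0.2)² = 0.0776 kg m²; axis through the centre, so I = 0.0776 kg m².
Total I = 4.2011 + 0.20628 + 0.0776 = 4.485 kg m².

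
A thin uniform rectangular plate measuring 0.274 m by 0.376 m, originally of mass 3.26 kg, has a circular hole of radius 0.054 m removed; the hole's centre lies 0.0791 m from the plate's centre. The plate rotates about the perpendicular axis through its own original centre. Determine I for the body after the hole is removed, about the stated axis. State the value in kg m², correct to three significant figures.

Unpierced body about its centre: I₀ = (1/12)M(a²+b²) = (1/12)(3.26)[(0.274)² + (0.376)²] = 0.058803 kg m².
The removed disk has mass m = M·πr²/(ab) = (3.26)·π(0.054)²/(0.274·0.376) = 0.28988 kg (same uniform areal density).
Its moment of inertia about the rotation axis (parallel-axis theorem): I_hole = (1/2)mr² + md² = (1/2)(0.28988)(0.054)² + (0.28988)(0.0791)² = 0.0022364 kg m².
Treating the hole as negative mass, I = I₀ − I_hole = 0.058803 − 0.0022364 = 0.056566 kg m².

0.0566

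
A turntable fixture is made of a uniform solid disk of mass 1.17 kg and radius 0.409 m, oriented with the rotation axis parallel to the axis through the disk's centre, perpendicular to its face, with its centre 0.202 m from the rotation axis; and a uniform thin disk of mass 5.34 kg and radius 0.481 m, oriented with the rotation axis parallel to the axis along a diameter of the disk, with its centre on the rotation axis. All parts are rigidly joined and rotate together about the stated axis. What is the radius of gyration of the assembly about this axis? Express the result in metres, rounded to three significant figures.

0.264

Solid disk: I_cm = (1/2)MR² = (1/2)(1.17)(0.409)² = 0.097859 kg m^2; centre at d = 0.202 m, so the parallel axis theorem gives I = 0.097859 + (1.17)(0.202)² = 0.1456 kg m^2.
Thin disk: I_cm = (1/4)MR² = (1/4)(5.34)(0.481)² = 0.30887 kg m^2; axis through the centre, so I = 0.30887 kg m^2.
Total I = 0.45447 kg m^2; total mass M = 6.51 kg.
k = √(I/M) = √(0.45447/6.51) = 0.26422 m.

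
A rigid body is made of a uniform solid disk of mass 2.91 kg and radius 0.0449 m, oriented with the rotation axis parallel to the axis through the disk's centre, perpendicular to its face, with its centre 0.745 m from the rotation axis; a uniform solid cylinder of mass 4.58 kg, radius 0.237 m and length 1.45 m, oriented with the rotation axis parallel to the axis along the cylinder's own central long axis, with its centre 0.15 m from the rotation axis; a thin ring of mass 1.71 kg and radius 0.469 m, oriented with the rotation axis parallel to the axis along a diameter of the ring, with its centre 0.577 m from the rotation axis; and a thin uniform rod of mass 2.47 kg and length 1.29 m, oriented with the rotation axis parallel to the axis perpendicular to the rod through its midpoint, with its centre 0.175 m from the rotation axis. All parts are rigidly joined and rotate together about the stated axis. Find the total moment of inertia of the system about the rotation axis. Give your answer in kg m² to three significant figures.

Solid disk: I_cm = (1/2)MR² = (1/2)(2.91)(0.0449)² = 0.0029333 kg m²; centre at d = 0.745 m, so the parallel axis theorem gives I = 0.0029333 + (2.91)(0.745)² = 1.6181 kg m².
Solid cylinder: I_cm = (1/2)MR² = (1/2)(4.58)(0.237)² = 0.12863 kg m²; centre at d = 0.15 m, so the parallel axis theorem gives I = 0.12863 + (4.58)(0.15)² = 0.23168 kg m².
Thin ring: I_cm = (1/2)MR² = (1/2)(1.71)(0.469)² = 0.18807 kg m²; centre at d = 0.577 m, so the parallel axis theorem gives I = 0.18807 + (1.71)(0.577)² = 0.75738 kg m².
Thin rod: I_cm = (1/12)ML² = (1/12)(2.47)(1.29)² = 0.34253 kg m²; centre at d = 0.175 m, so the parallel axis theorem gives I = 0.34253 + (2.47)(0.175)² = 0.41817 kg m².
Total I = 1.6181 + 0.23168 + 0.75738 + 0.41817 = 3.0253 kg m².

3.03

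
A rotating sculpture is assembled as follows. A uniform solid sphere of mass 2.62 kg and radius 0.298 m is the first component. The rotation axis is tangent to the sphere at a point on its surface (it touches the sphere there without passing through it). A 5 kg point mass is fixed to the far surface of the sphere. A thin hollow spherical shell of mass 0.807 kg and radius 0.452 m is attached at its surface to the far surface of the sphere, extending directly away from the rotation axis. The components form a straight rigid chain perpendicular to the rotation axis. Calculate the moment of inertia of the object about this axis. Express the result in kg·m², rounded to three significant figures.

3.10

Solid sphere: I_cm = (2/5)MR² = (2/5)(2.62)(0.298)² = 0.093067 kg·m²; centre at d = 0.298 m, so I = I_cm + Md² gives I = 0.093067 + (2.62)(0.298)² = 0.32573 kg·m².
Point mass: I_cm = 0; centre at d = 0.298 + 0.298 = 0.596 m, so I = I_cm + Md² gives I = 0 + (5)(0.596)² = 1.7761 kg·m².
Spherical shell: I_cm = (2/3)MR² = (2/3)(0.807)(0.452)² = 0.10992 kg·m²; centre at d = 0.298 + 0.298 + 0.452 = 1.048 m, so I = I_cm + Md² gives I = 0.10992 + (0.807)(1.048)² = 0.99625 kg·m².
Total I = 0.32573 + 1.7761 + 0.99625 = 3.0981 kg·m².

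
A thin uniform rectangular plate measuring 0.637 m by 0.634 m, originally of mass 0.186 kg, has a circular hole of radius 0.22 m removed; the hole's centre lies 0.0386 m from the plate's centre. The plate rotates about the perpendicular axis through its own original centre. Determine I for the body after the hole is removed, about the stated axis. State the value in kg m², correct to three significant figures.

Unpierced body about its centre: I₀ = (1/12)M(a²+b²) = (1/12)(0.186)[(0.637)² + (0.634)²] = 0.01252 kg m².
The removed disk has mass m = M·πr²/(ab) = (0.186)·π(0.22)²/(0.637·0.634) = 0.070029 kg (same uniform areal density).
Its moment of inertia about the rotation axis (parallel-axis theorem): I_hole = (1/2)mr² + md² = (1/2)(0.070029)(0.22)² + (0.070029)(0.0386)² = 0.001799 kg m².
Treating the hole as negative mass, I = I₀ − I_hole = 0.01252 − 0.001799 = 0.010721 kg m².

0.0107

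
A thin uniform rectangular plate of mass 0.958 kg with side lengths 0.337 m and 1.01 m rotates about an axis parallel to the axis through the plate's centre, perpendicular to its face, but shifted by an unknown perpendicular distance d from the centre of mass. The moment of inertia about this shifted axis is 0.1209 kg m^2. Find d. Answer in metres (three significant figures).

0.178

About the centre-of-mass axis, I_cm = (1/12)M(a²+b²) = (1/12)(0.958)[(0.337)² + (1.01)²] = 0.090505 kg m^2.
Parallel axis theorem: I = I_cm + Md², so Md² = 0.1209 − 0.090505 = 0.030395 kg m^2.
d = √(0.030395 / 0.958) = 0.17812 m.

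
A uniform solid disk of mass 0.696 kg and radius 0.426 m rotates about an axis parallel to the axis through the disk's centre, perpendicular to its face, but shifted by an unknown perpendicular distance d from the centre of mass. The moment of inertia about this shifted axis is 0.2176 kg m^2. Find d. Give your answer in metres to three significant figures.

About the centre-of-mass axis, I_cm = (1/2)MR² = (1/2)(0.696)(0.426)² = 0.063154 kg m^2.
Parallel axis theorem: I = I_cm + Md², so Md² = 0.2176 − 0.063154 = 0.15445 kg m^2.
d = √(0.15445 / 0.696) = 0.47107 m.

0.471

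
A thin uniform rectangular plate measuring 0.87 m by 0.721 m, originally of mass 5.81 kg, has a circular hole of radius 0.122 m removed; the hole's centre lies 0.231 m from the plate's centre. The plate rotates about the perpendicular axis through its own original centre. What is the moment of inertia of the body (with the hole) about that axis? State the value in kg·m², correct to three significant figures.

0.592

Unpierced body about its centre: I₀ = (1/12)M(a²+b²) = (1/12)(5.81)[(0.87)² + (0.721)²] = 0.61816 kg·m².
The removed disk has mass m = M·πr²/(ab) = (5.81)·π(0.122)²/(0.87·0.721) = 0.4331 kg (same uniform areal density).
Its moment of inertia about the rotation axis (parallel-axis theorem): I_hole = (1/2)mr² + md² = (1/2)(0.4331)(0.122)² + (0.4331)(0.231)² = 0.026334 kg·m².
Treating the hole as negative mass, I = I₀ − I_hole = 0.61816 − 0.026334 = 0.59182 kg·m².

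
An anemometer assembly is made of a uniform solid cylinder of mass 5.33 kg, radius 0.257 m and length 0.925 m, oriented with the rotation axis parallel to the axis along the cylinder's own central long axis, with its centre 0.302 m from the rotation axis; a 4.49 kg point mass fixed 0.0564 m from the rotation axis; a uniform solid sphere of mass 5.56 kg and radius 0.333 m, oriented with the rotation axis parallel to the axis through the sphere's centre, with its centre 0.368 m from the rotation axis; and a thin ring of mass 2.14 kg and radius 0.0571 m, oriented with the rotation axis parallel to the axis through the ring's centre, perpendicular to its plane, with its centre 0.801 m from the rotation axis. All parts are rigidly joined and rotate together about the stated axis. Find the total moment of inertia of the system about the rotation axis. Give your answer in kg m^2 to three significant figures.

3.06

Solid cylinder: I_cm = (1/2)MR² = (1/2)(5.33)(0.257)² = 0.17602 kg m^2; centre at d = 0.302 m, so the parallel axis theorem gives I = 0.17602 + (5.33)(0.302)² = 0.66214 kg m^2.
Point mass: I_cm = 0; centre at d = 0.0564 m, so the parallel axis theorem gives I = 0 + (4.49)(0.0564)² = 0.014283 kg m^2.
Solid sphere: I_cm = (2/5)MR² = (2/5)(5.56)(0.333)² = 0.24662 kg m^2; centre at d = 0.368 m, so the parallel axis theorem gives I = 0.24662 + (5.56)(0.368)² = 0.99957 kg m^2.
Thin ring: I_cm = MR² = (2.14)(0.0571)² = 0.0069773 kg m^2; centre at d = 0.801 m, so the parallel axis theorem gives I = 0.0069773 + (2.14)(0.801)² = 1.38 kg m^2.
Total I = 0.66214 + 0.014283 + 0.99957 + 1.38 = 3.056 kg m^2.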